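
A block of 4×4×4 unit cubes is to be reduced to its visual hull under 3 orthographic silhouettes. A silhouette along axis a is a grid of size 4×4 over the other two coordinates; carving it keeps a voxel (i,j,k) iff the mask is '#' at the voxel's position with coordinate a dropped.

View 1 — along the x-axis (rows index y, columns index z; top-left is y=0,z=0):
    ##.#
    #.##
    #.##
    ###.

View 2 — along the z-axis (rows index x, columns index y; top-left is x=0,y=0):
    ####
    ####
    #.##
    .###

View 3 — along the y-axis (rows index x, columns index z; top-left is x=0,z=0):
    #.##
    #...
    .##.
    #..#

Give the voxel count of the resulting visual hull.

full grid |V| = 64
[1] x-view keeps 12 columns → grid now 48
[2] z-view keeps 14 columns → grid now 42
[3] y-view keeps 8 columns → grid now 23

|visual hull| = 23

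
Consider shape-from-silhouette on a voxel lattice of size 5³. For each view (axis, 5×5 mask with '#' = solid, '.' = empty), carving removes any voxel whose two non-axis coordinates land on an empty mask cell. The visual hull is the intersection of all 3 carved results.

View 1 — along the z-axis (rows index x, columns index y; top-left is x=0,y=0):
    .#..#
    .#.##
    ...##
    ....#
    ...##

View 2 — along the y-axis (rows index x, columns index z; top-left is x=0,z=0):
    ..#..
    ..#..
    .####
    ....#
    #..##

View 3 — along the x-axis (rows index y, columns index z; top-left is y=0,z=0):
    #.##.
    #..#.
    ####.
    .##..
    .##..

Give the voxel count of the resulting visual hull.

start: 5×5×5 = 125 voxels
after view 1 [z-axis, 10 of 25 cells solid] → remaining = 50
after view 2 [y-axis, 10 of 25 cells solid] → remaining = 20
after view 3 [x-axis, 13 of 25 cells solid] → remaining = 7

7 voxels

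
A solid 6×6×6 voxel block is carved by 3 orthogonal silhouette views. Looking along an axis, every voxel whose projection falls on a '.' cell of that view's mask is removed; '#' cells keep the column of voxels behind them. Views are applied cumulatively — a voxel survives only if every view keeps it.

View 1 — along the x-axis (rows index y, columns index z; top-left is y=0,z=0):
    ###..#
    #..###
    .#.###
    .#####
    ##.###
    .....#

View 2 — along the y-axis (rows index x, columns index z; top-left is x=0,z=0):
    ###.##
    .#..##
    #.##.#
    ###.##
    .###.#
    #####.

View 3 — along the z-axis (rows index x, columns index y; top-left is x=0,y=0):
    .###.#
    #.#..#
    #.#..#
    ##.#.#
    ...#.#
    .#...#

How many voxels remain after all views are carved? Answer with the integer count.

initial block: 6^3 = 216
  1. axis=0 (YZ plane), |mask|=23  ⇒  voxels=138
  2. axis=1 (XZ plane), |mask|=26  ⇒  voxels=100
  3. axis=2 (XY plane), |mask|=18  ⇒  voxels=43

|visual hull| = 43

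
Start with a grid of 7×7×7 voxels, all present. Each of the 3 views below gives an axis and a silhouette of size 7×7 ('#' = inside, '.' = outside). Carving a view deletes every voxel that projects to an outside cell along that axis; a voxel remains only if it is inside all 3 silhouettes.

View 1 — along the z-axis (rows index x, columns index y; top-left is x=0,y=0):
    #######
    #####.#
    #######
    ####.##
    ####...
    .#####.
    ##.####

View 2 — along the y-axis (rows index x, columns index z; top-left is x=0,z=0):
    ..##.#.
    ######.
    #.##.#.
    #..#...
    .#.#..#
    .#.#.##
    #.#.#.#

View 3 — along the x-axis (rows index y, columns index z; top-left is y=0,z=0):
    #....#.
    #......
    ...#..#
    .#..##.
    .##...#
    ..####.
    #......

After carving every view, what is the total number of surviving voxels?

start: 7×7×7 = 343 voxels
after view 1 [z-axis, 41 of 49 cells solid] → remaining = 287
after view 2 [y-axis, 26 of 49 cells solid] → remaining = 153
after view 3 [x-axis, 16 of 49 cells solid] → remaining = 51

remaining voxels: 51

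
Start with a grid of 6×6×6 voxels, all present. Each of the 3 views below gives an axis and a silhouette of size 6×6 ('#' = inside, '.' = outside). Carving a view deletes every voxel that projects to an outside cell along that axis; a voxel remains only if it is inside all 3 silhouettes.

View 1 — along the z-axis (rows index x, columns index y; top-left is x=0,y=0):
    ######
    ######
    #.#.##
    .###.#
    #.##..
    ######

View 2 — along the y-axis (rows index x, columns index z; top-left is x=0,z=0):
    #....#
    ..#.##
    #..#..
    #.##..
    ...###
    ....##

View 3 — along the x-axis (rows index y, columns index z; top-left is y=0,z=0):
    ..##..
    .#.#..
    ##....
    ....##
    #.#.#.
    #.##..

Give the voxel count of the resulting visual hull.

remaining voxels: 26

full grid |V| = 216
V1 z: intersect with XY mask (29 set) -- 174 left
V2 y: intersect with XZ mask (15 set) -- 71 left
V3 x: intersect with YZ mask (14 set) -- 26 left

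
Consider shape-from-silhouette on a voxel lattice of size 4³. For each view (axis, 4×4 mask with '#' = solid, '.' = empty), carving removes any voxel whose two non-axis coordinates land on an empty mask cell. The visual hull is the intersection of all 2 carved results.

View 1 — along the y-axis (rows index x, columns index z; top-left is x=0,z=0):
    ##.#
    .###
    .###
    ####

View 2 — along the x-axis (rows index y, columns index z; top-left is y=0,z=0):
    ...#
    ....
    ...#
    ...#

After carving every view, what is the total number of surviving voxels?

start: 4×4×4 = 64 voxels
  1. axis=1 (XZ plane), |mask|=13  ⇒  voxels=52
  2. axis=0 (YZ plane), |mask|=3  ⇒  voxels=12

12 voxels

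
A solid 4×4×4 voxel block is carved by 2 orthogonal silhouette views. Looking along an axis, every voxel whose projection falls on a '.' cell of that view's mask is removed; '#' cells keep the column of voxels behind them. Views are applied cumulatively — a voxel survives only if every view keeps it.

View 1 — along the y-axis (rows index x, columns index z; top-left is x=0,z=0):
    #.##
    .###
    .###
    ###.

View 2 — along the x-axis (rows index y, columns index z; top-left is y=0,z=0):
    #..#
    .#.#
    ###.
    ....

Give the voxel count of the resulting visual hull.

remaining voxels: 20

full grid |V| = 64
after view 1 [y-axis, 12 of 16 cells solid] → remaining = 48
after view 2 [x-axis, 7 of 16 cells solid] → remaining = 20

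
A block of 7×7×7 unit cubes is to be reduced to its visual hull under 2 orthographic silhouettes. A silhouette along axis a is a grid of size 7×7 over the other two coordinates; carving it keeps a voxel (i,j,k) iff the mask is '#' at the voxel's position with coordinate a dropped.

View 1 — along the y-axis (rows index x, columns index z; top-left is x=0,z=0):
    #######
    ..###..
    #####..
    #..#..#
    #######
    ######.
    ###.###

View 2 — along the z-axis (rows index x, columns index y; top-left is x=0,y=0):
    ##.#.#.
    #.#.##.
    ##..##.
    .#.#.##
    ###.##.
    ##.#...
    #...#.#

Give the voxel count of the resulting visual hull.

start: 7×7×7 = 343 voxels
  1. axis=1 (XZ plane), |mask|=37  ⇒  voxels=259
  2. axis=2 (XY plane), |mask|=27  ⇒  voxels=143

143 voxels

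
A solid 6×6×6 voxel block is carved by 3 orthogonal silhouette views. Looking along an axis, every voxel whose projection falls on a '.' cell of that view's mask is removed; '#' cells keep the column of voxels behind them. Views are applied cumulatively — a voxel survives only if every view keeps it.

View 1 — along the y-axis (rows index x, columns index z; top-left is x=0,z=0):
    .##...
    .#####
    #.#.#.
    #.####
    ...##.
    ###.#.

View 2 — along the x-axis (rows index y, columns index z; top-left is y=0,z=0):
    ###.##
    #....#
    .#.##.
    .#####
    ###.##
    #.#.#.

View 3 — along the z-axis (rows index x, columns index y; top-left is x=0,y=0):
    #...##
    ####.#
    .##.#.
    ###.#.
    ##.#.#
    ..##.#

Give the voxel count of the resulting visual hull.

voxel count = 49

initial block: 6^3 = 216
[1] y-view keeps 21 columns → grid now 126
[2] x-view keeps 23 columns → grid now 83
[3] z-view keeps 22 columns → grid now 49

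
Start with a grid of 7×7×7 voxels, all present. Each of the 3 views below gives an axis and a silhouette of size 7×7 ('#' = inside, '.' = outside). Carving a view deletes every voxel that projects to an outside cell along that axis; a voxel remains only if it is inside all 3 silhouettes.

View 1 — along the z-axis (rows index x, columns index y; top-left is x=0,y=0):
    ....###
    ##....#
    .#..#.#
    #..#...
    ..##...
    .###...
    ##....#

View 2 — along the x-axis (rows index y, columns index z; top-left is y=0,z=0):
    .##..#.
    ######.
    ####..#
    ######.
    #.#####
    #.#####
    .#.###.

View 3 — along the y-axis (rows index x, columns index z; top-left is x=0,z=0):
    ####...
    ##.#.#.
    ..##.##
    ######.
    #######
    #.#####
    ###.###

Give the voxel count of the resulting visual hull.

|visual hull| = 71

initial block: 7^3 = 343
[1] z-view keeps 19 columns → grid now 133
[2] x-view keeps 36 columns → grid now 95
[3] y-view keeps 37 columns → grid now 71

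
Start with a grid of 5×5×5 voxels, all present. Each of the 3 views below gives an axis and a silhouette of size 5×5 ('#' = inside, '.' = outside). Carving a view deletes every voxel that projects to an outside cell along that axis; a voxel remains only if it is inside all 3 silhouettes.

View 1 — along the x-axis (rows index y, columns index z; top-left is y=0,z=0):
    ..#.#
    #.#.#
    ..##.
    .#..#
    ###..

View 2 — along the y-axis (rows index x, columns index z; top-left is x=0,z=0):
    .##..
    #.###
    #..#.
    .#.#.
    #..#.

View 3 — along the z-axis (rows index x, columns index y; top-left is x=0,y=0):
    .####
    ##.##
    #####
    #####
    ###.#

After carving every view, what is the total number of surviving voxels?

full grid |V| = 125
step 1: project along x, AND mask (12/25) → |grid| = 60
step 2: project along y, AND mask (12/25) → |grid| = 25
step 3: project along z, AND mask (22/25) → |grid| = 22

remaining voxels: 22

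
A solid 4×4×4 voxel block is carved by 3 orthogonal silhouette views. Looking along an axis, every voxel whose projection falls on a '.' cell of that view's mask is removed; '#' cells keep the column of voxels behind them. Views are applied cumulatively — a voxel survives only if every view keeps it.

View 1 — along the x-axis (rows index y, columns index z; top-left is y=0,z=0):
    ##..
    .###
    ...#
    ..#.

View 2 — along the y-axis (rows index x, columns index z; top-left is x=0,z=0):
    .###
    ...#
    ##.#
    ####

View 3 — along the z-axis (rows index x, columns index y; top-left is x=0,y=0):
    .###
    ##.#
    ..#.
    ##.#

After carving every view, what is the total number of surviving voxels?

before carving: 64 voxels (4×4×4)
  1. axis=0 (YZ plane), |mask|=7  ⇒  voxels=28
  2. axis=1 (XZ plane), |mask|=11  ⇒  voxels=20
  3. axis=2 (XY plane), |mask|=10  ⇒  voxels=13

remaining voxels: 13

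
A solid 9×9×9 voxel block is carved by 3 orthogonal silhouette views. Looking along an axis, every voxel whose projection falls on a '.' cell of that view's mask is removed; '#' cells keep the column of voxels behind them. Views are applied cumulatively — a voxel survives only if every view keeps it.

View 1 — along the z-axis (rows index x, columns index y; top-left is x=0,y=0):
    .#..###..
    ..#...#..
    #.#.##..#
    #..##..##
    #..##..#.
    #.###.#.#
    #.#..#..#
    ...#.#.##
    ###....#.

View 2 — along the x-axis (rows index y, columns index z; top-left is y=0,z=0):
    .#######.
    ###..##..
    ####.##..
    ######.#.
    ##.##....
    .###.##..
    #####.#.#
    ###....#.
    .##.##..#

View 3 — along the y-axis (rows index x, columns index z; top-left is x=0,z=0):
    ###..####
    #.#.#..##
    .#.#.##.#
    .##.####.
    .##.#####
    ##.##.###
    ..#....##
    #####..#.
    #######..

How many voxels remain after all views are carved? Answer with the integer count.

144 voxels

initial block: 9^3 = 729
carve view 1 (along z, XY-mask fill 38/81): 342 voxels remain
carve view 2 (along x, YZ-mask fill 50/81): 212 voxels remain
carve view 3 (along y, XZ-mask fill 53/81): 144 voxels remain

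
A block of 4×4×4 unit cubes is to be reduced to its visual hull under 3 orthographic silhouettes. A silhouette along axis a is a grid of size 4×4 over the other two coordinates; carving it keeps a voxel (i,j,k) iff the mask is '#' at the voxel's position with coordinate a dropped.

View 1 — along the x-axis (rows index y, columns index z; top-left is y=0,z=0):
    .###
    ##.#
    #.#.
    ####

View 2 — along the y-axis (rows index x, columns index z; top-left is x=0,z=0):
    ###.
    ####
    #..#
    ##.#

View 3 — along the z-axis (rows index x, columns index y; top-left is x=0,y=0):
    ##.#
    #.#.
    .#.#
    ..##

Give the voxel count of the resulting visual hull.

voxel count = 20

start: 4×4×4 = 64 voxels
step 1: project along x, AND mask (12/16) → |grid| = 48
step 2: project along y, AND mask (12/16) → |grid| = 36
step 3: project along z, AND mask (9/16) → |grid| = 20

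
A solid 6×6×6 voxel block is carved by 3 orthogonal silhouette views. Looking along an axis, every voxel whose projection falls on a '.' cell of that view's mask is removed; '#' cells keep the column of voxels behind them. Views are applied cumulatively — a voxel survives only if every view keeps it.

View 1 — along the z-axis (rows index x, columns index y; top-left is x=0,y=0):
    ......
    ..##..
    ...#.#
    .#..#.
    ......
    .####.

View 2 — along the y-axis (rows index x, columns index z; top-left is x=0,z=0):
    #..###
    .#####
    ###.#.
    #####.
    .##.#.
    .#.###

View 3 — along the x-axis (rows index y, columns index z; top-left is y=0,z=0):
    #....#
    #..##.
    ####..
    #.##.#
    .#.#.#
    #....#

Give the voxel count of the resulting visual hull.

remaining voxels: 23

before carving: 216 voxels (6×6×6)
carve view 1 (along z, XY-mask fill 10/36): 60 voxels remain
carve view 2 (along y, XZ-mask fill 25/36): 44 voxels remain
carve view 3 (along x, YZ-mask fill 18/36): 23 voxels remain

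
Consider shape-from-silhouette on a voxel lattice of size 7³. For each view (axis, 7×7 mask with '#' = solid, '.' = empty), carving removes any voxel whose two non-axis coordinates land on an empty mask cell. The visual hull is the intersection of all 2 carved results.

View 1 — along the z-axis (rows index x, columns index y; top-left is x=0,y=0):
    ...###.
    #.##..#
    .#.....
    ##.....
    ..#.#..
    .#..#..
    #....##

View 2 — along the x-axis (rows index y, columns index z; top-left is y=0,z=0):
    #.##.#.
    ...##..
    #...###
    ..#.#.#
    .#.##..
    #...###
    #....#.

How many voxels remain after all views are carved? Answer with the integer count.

start: 7×7×7 = 343 voxels
carve view 1 (along z, XY-mask fill 17/49): 119 voxels remain
carve view 2 (along x, YZ-mask fill 22/49): 53 voxels remain

53 voxels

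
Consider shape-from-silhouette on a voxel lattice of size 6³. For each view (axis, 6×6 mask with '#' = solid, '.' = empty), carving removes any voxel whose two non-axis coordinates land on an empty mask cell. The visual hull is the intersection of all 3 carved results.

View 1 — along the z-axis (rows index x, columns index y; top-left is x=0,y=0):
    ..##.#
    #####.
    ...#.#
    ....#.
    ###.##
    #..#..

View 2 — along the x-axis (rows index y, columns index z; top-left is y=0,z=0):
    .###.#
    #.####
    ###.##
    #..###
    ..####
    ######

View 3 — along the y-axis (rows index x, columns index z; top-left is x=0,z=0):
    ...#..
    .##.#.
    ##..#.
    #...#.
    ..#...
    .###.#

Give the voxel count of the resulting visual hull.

initial block: 6^3 = 216
[1] z-view keeps 18 columns → grid now 108
[2] x-view keeps 28 columns → grid now 83
[3] y-view keeps 14 columns → grid now 29

29 voxels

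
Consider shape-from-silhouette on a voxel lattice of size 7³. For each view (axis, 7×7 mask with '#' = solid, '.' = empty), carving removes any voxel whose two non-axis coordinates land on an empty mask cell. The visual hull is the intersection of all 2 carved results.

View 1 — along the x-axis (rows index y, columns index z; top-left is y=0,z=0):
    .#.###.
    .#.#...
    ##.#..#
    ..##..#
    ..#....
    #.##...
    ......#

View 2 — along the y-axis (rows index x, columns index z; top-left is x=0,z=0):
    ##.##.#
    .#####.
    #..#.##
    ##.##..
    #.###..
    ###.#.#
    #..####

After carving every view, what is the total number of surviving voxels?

|visual hull| = 84

initial block: 7^3 = 343
carve view 1 (along x, YZ-mask fill 18/49): 126 voxels remain
carve view 2 (along y, XZ-mask fill 32/49): 84 voxels remain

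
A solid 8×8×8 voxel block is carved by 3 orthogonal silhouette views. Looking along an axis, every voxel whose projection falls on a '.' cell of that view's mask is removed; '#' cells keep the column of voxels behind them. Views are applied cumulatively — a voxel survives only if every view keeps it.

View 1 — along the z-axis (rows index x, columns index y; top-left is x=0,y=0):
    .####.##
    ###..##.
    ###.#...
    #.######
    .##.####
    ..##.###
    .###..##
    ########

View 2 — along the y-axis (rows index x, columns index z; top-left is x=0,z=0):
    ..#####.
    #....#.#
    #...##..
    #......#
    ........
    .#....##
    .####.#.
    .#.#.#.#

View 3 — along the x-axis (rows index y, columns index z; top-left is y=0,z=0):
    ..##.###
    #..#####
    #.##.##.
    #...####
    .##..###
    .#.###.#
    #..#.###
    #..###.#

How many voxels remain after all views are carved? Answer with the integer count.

before carving: 512 voxels (8×8×8)
carve view 1 (along z, XY-mask fill 46/64): 368 voxels remain
carve view 2 (along y, XZ-mask fill 25/64): 143 voxels remain
carve view 3 (along x, YZ-mask fill 41/64): 92 voxels remain

remaining voxels: 92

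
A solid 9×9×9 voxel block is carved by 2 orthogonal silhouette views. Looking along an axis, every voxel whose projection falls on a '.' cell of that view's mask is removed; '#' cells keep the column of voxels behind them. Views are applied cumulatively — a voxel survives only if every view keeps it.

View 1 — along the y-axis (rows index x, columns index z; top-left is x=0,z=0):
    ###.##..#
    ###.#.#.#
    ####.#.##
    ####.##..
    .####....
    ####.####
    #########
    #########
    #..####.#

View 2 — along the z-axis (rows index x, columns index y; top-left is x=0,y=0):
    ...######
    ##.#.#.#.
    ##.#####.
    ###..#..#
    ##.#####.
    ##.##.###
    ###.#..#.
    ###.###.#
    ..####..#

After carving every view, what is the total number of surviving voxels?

full grid |V| = 729
[1] y-view keeps 61 columns → grid now 549
[2] z-view keeps 54 columns → grid now 367

367 voxels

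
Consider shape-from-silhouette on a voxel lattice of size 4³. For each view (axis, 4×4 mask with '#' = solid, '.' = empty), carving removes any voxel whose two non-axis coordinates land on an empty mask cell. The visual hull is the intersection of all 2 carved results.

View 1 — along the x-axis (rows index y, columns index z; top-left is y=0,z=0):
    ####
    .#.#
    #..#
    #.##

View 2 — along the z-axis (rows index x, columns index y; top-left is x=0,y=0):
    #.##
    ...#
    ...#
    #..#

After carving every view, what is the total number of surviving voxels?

22 voxels

start: 4×4×4 = 64 voxels
after view 1 [x-axis, 11 of 16 cells solid] → remaining = 44
after view 2 [z-axis, 7 of 16 cells solid] → remaining = 22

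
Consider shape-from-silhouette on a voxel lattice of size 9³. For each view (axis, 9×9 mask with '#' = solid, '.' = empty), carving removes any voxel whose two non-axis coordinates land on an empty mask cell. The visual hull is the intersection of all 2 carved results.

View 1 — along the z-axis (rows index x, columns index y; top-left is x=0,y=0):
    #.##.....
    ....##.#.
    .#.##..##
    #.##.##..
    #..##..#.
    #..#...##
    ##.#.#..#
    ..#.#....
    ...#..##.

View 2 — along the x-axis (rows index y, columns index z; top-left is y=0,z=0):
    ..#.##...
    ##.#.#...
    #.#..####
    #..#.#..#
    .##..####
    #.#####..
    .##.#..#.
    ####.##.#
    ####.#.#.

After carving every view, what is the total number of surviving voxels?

start: 9×9×9 = 729 voxels
after view 1 [z-axis, 34 of 81 cells solid] → remaining = 306
after view 2 [x-axis, 46 of 81 cells solid] → remaining = 172

voxel count = 172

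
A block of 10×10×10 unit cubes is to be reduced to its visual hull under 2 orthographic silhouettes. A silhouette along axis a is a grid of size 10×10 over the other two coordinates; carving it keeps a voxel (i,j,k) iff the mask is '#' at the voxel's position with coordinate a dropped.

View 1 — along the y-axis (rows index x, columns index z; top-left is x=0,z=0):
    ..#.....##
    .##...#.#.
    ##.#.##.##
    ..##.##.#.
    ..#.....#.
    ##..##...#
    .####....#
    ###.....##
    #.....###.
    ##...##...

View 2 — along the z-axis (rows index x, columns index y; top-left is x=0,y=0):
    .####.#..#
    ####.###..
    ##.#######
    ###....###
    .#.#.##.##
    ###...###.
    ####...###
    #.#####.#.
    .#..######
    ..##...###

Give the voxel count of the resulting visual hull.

full grid |V| = 1000
[1] y-view keeps 44 columns → grid now 440
[2] z-view keeps 66 columns → grid now 299

voxel count = 299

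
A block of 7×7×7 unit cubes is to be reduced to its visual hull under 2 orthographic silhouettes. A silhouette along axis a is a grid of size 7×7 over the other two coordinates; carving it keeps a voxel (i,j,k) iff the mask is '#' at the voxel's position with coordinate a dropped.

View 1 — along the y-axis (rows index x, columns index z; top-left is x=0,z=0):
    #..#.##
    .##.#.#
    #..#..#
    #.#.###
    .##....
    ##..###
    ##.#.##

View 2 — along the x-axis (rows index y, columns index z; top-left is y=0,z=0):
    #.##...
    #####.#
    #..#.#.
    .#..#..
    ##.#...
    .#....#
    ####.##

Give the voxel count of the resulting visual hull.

start: 7×7×7 = 343 voxels
carve view 1 (along y, XZ-mask fill 28/49): 196 voxels remain
carve view 2 (along x, YZ-mask fill 25/49): 101 voxels remain

remaining voxels: 101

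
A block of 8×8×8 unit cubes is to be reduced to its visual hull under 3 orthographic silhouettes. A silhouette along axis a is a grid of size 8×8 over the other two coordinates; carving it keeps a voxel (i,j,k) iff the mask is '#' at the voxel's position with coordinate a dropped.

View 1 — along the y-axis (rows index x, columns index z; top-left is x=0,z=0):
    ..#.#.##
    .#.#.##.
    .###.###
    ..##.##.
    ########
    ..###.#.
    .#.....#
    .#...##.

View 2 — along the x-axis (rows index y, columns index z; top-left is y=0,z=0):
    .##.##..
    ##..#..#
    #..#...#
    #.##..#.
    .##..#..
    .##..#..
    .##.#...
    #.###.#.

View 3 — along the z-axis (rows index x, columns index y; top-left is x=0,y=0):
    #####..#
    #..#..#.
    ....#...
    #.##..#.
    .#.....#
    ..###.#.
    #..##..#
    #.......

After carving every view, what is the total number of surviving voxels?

46 voxels

full grid |V| = 512
[1] y-view keeps 35 columns → grid now 280
[2] x-view keeps 29 columns → grid now 123
[3] z-view keeps 25 columns → grid now 46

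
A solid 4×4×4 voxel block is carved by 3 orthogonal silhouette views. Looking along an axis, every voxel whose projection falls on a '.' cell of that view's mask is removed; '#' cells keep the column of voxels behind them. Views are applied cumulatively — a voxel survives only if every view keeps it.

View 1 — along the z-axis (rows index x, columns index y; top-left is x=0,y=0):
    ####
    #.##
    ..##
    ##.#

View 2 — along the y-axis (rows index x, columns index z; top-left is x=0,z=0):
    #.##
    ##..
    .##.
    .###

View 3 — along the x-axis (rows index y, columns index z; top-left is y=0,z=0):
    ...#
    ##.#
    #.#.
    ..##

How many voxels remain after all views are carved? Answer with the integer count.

voxel count = 15

before carving: 64 voxels (4×4×4)
step 1: project along z, AND mask (12/16) → |grid| = 48
step 2: project along y, AND mask (10/16) → |grid| = 31
step 3: project along x, AND mask (8/16) → |grid| = 15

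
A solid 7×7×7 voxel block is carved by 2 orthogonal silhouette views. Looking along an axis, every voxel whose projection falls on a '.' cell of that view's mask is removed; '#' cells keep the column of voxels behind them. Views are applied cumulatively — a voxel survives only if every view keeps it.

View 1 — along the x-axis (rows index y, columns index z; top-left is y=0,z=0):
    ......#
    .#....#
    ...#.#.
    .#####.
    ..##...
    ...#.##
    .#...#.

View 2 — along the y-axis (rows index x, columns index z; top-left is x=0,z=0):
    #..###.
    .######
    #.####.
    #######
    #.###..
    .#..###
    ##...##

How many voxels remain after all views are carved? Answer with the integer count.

|visual hull| = 82

start: 7×7×7 = 343 voxels
step 1: project along x, AND mask (17/49) → |grid| = 119
step 2: project along y, AND mask (34/49) → |grid| = 82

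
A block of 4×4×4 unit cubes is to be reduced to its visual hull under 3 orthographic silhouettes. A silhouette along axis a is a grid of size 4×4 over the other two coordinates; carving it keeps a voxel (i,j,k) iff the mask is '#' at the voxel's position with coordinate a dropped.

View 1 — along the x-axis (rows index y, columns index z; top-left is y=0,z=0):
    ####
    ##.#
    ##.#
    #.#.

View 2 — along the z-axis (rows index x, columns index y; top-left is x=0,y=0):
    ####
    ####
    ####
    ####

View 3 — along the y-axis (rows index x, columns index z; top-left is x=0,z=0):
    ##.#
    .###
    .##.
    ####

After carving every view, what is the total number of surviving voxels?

start: 4×4×4 = 64 voxels
  1. axis=0 (YZ plane), |mask|=12  ⇒  voxels=48
  2. axis=2 (XY plane), |mask|=16  ⇒  voxels=48
  3. axis=1 (XZ plane), |mask|=12  ⇒  voxels=35

|visual hull| = 35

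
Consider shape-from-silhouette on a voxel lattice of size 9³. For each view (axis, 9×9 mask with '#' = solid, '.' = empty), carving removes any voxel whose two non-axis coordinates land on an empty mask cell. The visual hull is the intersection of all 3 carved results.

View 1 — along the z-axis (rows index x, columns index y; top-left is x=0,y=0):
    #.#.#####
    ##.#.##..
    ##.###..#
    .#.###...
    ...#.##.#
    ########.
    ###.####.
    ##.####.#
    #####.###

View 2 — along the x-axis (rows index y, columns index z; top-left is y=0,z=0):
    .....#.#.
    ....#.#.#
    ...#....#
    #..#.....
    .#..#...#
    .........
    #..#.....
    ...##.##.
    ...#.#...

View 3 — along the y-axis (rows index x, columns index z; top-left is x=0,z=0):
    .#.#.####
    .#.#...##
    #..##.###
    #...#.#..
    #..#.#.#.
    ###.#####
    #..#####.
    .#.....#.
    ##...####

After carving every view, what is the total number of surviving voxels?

full grid |V| = 729
  1. axis=2 (XY plane), |mask|=56  ⇒  voxels=504
  2. axis=0 (YZ plane), |mask|=20  ⇒  voxels=118
  3. axis=1 (XZ plane), |mask|=45  ⇒  voxels=75

|visual hull| = 75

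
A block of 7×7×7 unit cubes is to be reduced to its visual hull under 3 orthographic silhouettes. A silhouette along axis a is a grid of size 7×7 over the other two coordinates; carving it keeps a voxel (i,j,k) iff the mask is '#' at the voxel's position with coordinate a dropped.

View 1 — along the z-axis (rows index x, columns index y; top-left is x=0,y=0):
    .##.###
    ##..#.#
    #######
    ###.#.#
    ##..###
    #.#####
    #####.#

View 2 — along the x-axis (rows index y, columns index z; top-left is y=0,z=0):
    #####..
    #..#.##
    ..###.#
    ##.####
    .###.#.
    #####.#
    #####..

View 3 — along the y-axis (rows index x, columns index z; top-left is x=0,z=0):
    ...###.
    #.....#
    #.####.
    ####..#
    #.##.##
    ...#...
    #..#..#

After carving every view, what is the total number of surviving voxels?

|visual hull| = 92

full grid |V| = 343
  1. axis=2 (XY plane), |mask|=38  ⇒  voxels=266
  2. axis=0 (YZ plane), |mask|=34  ⇒  voxels=179
  3. axis=1 (XZ plane), |mask|=24  ⇒  voxels=92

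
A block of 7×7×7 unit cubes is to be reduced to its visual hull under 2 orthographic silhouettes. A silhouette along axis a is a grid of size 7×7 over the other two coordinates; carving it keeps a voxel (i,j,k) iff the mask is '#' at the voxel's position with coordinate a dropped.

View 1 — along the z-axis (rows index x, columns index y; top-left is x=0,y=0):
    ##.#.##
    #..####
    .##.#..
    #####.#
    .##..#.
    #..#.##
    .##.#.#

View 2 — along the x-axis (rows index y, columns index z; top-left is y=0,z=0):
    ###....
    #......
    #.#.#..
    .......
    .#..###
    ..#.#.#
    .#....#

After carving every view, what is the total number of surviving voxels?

67 voxels

full grid |V| = 343
  1. axis=2 (XY plane), |mask|=30  ⇒  voxels=210
  2. axis=0 (YZ plane), |mask|=16  ⇒  voxels=67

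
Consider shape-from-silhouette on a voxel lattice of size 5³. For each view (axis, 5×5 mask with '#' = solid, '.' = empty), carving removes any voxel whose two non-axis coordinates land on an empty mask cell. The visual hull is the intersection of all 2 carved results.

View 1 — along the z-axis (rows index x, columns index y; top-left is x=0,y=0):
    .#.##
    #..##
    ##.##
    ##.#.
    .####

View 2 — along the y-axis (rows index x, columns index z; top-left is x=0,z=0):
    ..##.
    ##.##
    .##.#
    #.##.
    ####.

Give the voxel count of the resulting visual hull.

voxel count = 55

before carving: 125 voxels (5×5×5)
after view 1 [z-axis, 17 of 25 cells solid] → remaining = 85
after view 2 [y-axis, 16 of 25 cells solid] → remaining = 55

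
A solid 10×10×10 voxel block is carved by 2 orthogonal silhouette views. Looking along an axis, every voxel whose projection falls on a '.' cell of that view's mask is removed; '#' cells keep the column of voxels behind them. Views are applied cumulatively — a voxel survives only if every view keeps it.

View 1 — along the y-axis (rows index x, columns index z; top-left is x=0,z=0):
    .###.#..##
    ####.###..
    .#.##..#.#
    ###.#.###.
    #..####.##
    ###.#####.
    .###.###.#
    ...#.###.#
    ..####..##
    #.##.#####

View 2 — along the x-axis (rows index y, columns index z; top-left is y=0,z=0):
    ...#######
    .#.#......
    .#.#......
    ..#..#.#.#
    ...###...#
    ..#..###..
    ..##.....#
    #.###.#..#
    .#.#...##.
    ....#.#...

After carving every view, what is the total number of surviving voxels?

remaining voxels: 262

initial block: 10^3 = 1000
after view 1 [y-axis, 66 of 100 cells solid] → remaining = 660
after view 2 [x-axis, 38 of 100 cells solid] → remaining = 262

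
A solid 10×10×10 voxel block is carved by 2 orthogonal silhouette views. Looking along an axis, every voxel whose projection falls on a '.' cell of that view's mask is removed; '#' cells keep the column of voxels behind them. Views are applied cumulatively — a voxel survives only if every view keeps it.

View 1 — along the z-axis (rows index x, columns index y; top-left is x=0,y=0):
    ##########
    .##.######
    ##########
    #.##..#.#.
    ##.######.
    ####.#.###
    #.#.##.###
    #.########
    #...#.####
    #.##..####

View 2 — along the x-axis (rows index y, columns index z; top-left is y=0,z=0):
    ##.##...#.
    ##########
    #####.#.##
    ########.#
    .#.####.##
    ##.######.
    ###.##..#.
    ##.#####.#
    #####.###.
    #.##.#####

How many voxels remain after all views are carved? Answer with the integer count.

|visual hull| = 591

start: 10×10×10 = 1000 voxels
V1 z: intersect with XY mask (78 set) -- 780 left
V2 x: intersect with YZ mask (77 set) -- 591 left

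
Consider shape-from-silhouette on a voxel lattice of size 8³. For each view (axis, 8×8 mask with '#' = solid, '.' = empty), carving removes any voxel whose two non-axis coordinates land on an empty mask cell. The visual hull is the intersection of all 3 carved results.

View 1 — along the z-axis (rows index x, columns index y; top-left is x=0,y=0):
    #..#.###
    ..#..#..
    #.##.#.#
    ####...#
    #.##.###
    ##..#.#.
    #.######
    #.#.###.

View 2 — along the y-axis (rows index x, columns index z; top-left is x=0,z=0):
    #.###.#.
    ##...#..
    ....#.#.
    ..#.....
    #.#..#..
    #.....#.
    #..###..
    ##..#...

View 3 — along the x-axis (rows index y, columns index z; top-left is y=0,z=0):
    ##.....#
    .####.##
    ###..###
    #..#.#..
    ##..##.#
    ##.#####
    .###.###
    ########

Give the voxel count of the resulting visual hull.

start: 8×8×8 = 512 voxels
V1 z: intersect with XY mask (39 set) -- 312 left
V2 y: intersect with XZ mask (23 set) -- 115 left
V3 x: intersect with YZ mask (44 set) -- 76 left

76 voxels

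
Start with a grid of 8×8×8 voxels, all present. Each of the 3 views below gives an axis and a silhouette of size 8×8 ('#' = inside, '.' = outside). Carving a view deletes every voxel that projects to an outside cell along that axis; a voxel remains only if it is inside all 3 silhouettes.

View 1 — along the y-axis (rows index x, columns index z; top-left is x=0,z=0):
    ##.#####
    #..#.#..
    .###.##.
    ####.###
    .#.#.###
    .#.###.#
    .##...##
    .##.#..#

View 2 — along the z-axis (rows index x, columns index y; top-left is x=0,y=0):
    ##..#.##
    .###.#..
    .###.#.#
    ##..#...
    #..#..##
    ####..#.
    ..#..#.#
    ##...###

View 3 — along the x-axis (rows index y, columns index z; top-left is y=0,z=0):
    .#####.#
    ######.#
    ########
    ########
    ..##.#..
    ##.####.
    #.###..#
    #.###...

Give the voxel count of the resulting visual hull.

remaining voxels: 123

before carving: 512 voxels (8×8×8)
  1. axis=1 (XZ plane), |mask|=40  ⇒  voxels=320
  2. axis=2 (XY plane), |mask|=34  ⇒  voxels=170
  3. axis=0 (YZ plane), |mask|=47  ⇒  voxels=123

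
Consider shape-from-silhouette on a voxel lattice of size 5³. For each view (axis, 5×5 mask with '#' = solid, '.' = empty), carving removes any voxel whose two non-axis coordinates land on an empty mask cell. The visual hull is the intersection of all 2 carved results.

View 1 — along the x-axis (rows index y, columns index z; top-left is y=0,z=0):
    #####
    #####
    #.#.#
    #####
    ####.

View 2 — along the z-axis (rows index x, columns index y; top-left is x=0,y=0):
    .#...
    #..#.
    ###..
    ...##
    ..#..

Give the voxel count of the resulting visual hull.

remaining voxels: 40

full grid |V| = 125
V1 x: intersect with YZ mask (22 set) -- 110 left
V2 z: intersect with XY mask (9 set) -- 40 left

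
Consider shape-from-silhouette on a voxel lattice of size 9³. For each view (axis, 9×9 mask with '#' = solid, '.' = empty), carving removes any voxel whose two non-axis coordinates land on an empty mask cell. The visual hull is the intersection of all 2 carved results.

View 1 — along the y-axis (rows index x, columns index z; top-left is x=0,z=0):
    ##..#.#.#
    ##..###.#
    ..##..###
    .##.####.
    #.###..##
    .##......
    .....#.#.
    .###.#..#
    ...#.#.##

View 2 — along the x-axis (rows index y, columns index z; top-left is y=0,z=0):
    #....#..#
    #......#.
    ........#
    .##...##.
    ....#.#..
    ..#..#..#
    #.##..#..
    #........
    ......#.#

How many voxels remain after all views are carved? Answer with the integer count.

remaining voxels: 100

initial block: 9^3 = 729
[1] y-view keeps 41 columns → grid now 369
[2] x-view keeps 22 columns → grid now 100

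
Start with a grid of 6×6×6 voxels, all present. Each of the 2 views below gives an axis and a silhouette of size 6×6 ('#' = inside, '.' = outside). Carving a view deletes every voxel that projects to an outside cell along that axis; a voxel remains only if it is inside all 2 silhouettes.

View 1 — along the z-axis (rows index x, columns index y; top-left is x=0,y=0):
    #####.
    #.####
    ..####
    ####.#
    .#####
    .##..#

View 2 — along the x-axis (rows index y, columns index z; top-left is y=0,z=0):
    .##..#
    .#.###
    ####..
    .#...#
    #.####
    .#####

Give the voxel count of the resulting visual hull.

remaining voxels: 104

start: 6×6×6 = 216 voxels
V1 z: intersect with XY mask (27 set) -- 162 left
V2 x: intersect with YZ mask (23 set) -- 104 left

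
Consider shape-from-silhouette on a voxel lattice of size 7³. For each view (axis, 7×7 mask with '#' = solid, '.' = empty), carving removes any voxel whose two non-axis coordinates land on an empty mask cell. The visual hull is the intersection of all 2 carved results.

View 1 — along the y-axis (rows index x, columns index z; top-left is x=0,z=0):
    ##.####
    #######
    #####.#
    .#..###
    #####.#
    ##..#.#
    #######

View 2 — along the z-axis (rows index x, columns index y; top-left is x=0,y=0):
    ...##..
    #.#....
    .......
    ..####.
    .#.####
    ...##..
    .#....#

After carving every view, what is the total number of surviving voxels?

before carving: 343 voxels (7×7×7)
step 1: project along y, AND mask (40/49) → |grid| = 280
step 2: project along z, AND mask (17/49) → |grid| = 94

94 voxels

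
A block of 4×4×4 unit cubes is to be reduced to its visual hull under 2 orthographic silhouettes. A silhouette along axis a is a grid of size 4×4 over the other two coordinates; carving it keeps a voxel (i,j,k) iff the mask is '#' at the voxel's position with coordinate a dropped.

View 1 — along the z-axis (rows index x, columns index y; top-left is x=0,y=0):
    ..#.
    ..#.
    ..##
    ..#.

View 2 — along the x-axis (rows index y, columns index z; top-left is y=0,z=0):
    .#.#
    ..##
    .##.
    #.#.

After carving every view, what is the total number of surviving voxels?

start: 4×4×4 = 64 voxels
  1. axis=2 (XY plane), |mask|=5  ⇒  voxels=20
  2. axis=0 (YZ plane), |mask|=8  ⇒  voxels=10

|visual hull| = 10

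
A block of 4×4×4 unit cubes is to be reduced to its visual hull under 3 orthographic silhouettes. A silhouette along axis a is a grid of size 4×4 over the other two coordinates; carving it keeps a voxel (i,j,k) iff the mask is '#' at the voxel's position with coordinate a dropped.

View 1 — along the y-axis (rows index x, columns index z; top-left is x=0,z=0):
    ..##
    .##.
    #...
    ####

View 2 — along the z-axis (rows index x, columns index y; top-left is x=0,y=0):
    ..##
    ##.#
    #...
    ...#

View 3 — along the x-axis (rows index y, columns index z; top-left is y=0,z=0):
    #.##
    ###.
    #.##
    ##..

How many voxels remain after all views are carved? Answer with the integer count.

9 voxels

before carving: 64 voxels (4×4×4)
step 1: project along y, AND mask (9/16) → |grid| = 36
step 2: project along z, AND mask (7/16) → |grid| = 15
step 3: project along x, AND mask (11/16) → |grid| = 9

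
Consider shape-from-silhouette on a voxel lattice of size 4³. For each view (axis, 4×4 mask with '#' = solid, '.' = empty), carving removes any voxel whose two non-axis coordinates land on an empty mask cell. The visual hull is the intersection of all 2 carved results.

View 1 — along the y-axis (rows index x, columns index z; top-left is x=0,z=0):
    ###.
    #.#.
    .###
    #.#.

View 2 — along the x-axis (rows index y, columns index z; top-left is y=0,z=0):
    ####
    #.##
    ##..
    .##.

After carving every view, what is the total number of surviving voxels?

before carving: 64 voxels (4×4×4)
V1 y: intersect with XZ mask (10 set) -- 40 left
V2 x: intersect with YZ mask (11 set) -- 29 left

remaining voxels: 29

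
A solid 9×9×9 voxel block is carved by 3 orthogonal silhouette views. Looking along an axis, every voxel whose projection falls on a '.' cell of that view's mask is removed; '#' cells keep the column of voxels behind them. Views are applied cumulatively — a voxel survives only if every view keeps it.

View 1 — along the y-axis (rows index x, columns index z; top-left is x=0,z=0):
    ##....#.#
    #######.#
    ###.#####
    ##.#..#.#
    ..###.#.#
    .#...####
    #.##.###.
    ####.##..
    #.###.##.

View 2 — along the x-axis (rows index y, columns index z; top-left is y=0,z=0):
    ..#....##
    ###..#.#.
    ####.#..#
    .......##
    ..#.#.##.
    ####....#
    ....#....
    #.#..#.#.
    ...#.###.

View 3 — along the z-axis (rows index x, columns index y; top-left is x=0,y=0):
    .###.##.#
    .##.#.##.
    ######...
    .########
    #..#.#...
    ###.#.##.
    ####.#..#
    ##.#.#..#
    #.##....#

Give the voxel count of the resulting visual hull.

remaining voxels: 122

full grid |V| = 729
step 1: project along y, AND mask (53/81) → |grid| = 477
step 2: project along x, AND mask (34/81) → |grid| = 194
step 3: project along z, AND mask (49/81) → |grid| = 122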